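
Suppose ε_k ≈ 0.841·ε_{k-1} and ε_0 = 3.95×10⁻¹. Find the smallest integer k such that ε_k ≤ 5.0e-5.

52

After k steps, ε_k ≈ 3.95×10⁻¹·0.841^k.
Need 0.841^k ≤ 5.0e-5/3.95×10⁻¹ = 0.000126582.
k ≥ ln(0.000126582)/ln(0.841) = -8.9746/-0.17316 = 51.828.
Smallest integer k = 52.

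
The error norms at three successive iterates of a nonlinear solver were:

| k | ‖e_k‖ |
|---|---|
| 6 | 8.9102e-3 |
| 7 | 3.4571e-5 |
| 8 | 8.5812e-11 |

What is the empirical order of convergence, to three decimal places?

2.325

p ≈ ln(‖e_8‖/‖e_7‖) / ln(‖e_7‖/‖e_6‖)
  = ln(8.5812e-11/3.4571e-5) / ln(3.4571e-5/8.9102e-3)
  = ln(2.4822e-06) / ln(0.00387994)
  = -12.906365 / -5.551936 ≈ 2.324660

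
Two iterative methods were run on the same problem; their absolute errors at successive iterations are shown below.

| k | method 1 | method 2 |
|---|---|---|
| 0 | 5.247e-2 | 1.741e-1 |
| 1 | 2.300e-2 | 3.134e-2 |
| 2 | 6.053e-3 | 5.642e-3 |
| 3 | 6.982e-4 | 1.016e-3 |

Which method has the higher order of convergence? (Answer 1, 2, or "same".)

Method 1: p ≈ ln(6.982e-4/6.053e-3)/ln(6.053e-3/2.300e-2) ≈ 1.62.
Method 2: p ≈ ln(1.016e-3/5.642e-3)/ln(5.642e-3/3.134e-2) ≈ 1.00.
Method 1 has the higher order (≈1.6 vs ≈1.0).

1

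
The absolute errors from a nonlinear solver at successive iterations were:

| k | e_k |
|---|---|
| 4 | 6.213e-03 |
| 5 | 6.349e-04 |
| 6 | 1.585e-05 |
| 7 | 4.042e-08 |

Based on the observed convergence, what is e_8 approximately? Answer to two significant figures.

First estimate the order: p ≈ ln(e_7/e_6) / ln(e_6/e_5) = ln(4.042e-08/1.585e-05)/ln(1.585e-05/6.349e-04) = ln(0.00255016)/ln(0.0249646) ≈ 1.6182.
Then e_8 ≈ e_7·(e_7/e_6)^p = 4.042e-08·(0.00255016)^1.6182 = 4.042e-08·6.35781e-05 ≈ 2.57e-12.

2.6e-12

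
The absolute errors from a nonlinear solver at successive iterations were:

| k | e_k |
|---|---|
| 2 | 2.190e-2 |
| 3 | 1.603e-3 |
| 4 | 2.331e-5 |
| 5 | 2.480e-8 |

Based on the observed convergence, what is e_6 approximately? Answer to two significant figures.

First estimate the order: p ≈ ln(e_5/e_4) / ln(e_4/e_3) = ln(2.480e-8/2.331e-5)/ln(2.331e-5/1.603e-3) = ln(0.00106392)/ln(0.0145415) ≈ 1.6181.
Then e_6 ≈ e_5·(e_5/e_4)^p = 2.480e-8·(0.00106392)^1.6181 = 2.480e-8·1.54611e-05 ≈ 3.834e-13.

3.8e-13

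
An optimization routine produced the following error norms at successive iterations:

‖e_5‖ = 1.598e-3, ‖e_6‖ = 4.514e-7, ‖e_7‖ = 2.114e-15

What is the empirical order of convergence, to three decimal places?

2.347

p ≈ ln(‖e_7‖/‖e_6‖) / ln(‖e_6‖/‖e_5‖)
  = ln(2.114e-15/4.514e-7) / ln(4.514e-7/1.598e-3)
  = ln(4.68321e-09) / ln(0.000282478)
  = -19.179282 / -8.171910 ≈ 2.346977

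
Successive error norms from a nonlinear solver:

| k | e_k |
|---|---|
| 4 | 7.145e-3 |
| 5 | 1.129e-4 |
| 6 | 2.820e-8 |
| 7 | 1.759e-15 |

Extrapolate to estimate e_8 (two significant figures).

First estimate the order: p ≈ ln(e_7/e_6) / ln(e_6/e_5) = ln(1.759e-15/2.820e-8)/ln(2.820e-8/1.129e-4) = ln(6.23759e-08)/ln(0.000249779) ≈ 2.0000.
Then e_8 ≈ e_7·(e_7/e_6)^p = 1.759e-15·(6.23759e-08)^2.0000 = 1.759e-15·3.89075e-15 ≈ 6.844e-30.

6.8e-30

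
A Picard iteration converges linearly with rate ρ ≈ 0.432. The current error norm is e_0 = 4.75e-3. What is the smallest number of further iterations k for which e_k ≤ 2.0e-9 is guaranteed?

After k steps, e_k ≈ 4.75e-3·0.432^k.
Need 0.432^k ≤ 2.0e-9/4.75e-3 = 4.21053e-07.
k ≥ ln(4.21053e-07)/ln(0.432) = -14.6805/-0.83933 = 17.491.
Smallest integer k = 18.

18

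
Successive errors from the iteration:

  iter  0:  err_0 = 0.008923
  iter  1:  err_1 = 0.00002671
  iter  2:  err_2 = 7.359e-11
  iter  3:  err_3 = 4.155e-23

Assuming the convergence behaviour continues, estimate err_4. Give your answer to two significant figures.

First estimate the order: p ≈ ln(err_3/err_2) / ln(err_2/err_1) = ln(4.155e-23/7.359e-11)/ln(7.359e-11/0.00002671) = ln(5.64615e-13)/ln(2.75515e-06) ≈ 2.2030.
Then err_4 ≈ err_3·(err_3/err_2)^p = 4.155e-23·(5.64615e-13)^2.2030 = 4.155e-23·1.04018e-27 ≈ 4.322e-50.

4.3e-50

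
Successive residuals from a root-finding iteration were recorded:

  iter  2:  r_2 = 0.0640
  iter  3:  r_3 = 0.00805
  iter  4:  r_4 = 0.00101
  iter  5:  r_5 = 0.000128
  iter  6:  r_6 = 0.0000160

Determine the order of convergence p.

1

Consecutive ratios: r_6/r_5 = 0.0000160/0.000128 = 0.125, r_5/r_4 = 0.000128/0.00101 = 0.126733.
p ≈ ln(0.125)/ln(0.126733) = -2.0794/-2.0657 ≈ 1.01.
So the convergence is linear (order 1).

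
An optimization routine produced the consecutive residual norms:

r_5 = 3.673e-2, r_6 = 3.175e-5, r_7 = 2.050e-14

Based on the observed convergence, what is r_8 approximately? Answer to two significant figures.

5.5e-42

First estimate the order: p ≈ ln(r_7/r_6) / ln(r_6/r_5) = ln(2.050e-14/3.175e-5)/ln(3.175e-5/3.673e-2) = ln(6.45669e-10)/ln(0.000864416) ≈ 3.0001.
Then r_8 ≈ r_7·(r_7/r_6)^p = 2.050e-14·(6.45669e-10)^3.0001 = 2.050e-14·2.68603e-28 ≈ 5.506e-42.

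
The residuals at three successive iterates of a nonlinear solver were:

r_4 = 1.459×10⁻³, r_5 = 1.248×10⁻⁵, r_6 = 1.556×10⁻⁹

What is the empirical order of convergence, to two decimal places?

1.89

p ≈ ln(r_6/r_5) / ln(r_5/r_4)
  = ln(1.556×10⁻⁹/1.248×10⁻⁵) / ln(1.248×10⁻⁵/1.459×10⁻³)
  = ln(0.000124679) / ln(0.0085538)
  = -8.98977 / -4.76138 ≈ 1.88806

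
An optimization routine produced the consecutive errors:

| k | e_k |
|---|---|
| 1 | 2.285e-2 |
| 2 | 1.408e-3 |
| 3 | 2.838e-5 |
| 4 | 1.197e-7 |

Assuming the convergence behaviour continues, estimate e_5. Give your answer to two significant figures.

5.6e-11

First estimate the order: p ≈ ln(e_4/e_3) / ln(e_3/e_2) = ln(1.197e-7/2.838e-5)/ln(2.838e-5/1.408e-3) = ln(0.00421776)/ln(0.0201563) ≈ 1.4006.
Then e_5 ≈ e_4·(e_4/e_3)^p = 1.197e-7·(0.00421776)^1.4006 = 1.197e-7·0.000471726 ≈ 5.647e-11.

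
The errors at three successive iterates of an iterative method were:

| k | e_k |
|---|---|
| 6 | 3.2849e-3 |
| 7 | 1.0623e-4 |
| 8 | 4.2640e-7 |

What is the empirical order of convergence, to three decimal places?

1.608

p ≈ ln(e_8/e_7) / ln(e_7/e_6)
  = ln(4.2640e-7/1.0623e-4) / ln(1.0623e-4/3.2849e-3)
  = ln(0.00401393) / ln(0.0323389)
  = -5.517984 / -3.431484 ≈ 1.608046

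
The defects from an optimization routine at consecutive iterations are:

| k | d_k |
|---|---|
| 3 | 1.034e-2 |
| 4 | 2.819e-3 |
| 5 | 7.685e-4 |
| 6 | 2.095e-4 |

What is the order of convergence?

1

Consecutive ratios: d_6/d_5 = 2.095e-4/7.685e-4 = 0.272609, d_5/d_4 = 7.685e-4/2.819e-3 = 0.272614.
p ≈ ln(0.272609)/ln(0.272614) = -1.2997/-1.2997 ≈ 1.00.
So the convergence is linear (order 1).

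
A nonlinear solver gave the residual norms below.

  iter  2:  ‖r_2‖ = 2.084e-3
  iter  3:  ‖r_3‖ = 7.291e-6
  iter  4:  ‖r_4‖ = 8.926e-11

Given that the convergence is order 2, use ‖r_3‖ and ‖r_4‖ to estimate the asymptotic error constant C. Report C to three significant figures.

1.68

C ≈ ‖r_4‖ / ‖r_3‖^2
  = 8.926e-11 / (7.291e-6)^2
  = 8.926e-11 / 5.31587e-11 ≈ 1.6791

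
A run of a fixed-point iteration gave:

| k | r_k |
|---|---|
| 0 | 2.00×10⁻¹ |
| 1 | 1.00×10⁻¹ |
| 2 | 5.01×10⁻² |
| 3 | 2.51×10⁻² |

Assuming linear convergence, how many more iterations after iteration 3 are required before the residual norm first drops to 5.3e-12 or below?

Rate ρ ≈ r_3/r_2 = 2.51×10⁻²/5.01×10⁻² = 0.5010.
After j more steps, r_{3+j} ≈ 2.51×10⁻²·ρ^j; need ρ^j ≤ 5.3e-12/2.51×10⁻² = 2.11155e-10.
j ≥ ln(2.11155e-10)/ln(0.5010) = -22.2784/-0.69115 = 32.234.
So 33 more iterations are needed.

33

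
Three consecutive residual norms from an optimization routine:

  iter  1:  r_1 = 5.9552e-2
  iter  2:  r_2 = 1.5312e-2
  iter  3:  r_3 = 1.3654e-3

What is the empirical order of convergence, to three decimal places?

1.780

p ≈ ln(r_3/r_2) / ln(r_2/r_1)
  = ln(1.3654e-3/1.5312e-2) / ln(1.5312e-2/5.9552e-2)
  = ln(0.0891719) / ln(0.25712)
  = -2.417189 / -1.358212 ≈ 1.779685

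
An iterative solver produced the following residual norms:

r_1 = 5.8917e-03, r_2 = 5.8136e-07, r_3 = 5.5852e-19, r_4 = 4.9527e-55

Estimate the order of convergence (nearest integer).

3

Consecutive ratios: r_4/r_3 = 4.9527e-55/5.5852e-19 = 8.86754e-37, r_3/r_2 = 5.5852e-19/5.8136e-07 = 9.60713e-13.
p ≈ ln(8.86754e-37)/ln(9.60713e-13) = -83.0133/-27.6711 ≈ 3.00.
So the convergence is cubic (order 3).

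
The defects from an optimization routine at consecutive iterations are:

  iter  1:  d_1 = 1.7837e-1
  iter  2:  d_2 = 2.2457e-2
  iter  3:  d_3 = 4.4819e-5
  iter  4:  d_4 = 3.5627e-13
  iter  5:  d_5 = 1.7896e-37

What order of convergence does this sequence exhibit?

3

Consecutive ratios: d_5/d_4 = 1.7896e-37/3.5627e-13 = 5.02316e-25, d_4/d_3 = 3.5627e-13/4.4819e-5 = 7.94908e-09.
p ≈ ln(5.02316e-25)/ln(7.94908e-09) = -55.9506/-18.6502 ≈ 3.00.
So the convergence is cubic (order 3).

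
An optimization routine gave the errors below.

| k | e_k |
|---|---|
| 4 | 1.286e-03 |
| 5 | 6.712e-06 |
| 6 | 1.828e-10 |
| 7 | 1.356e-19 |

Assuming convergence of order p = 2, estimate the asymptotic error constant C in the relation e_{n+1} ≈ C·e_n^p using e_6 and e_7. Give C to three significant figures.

C ≈ e_7 / e_6^2
  = 1.356e-19 / (1.828e-10)^2
  = 1.356e-19 / 3.34158e-20 ≈ 4.058

4.06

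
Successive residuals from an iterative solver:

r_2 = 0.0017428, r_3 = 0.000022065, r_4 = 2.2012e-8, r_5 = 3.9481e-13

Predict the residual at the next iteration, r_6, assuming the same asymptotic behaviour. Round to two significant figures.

First estimate the order: p ≈ ln(r_5/r_4) / ln(r_4/r_3) = ln(3.9481e-13/2.2012e-8)/ln(2.2012e-8/0.000022065) = ln(1.79361e-05)/ln(0.000997598) ≈ 1.5815.
Then r_6 ≈ r_5·(r_5/r_4)^p = 3.9481e-13·(1.79361e-05)^1.5815 = 3.9481e-13·3.11724e-08 ≈ 1.231e-20.

1.2e-20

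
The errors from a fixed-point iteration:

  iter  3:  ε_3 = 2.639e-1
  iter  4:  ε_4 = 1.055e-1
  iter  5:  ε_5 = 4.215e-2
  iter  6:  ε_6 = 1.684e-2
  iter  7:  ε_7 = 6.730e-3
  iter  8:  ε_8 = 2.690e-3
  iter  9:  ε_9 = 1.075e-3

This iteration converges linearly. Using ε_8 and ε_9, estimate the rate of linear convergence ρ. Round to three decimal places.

0.400

ρ ≈ ε_9/ε_8 = 1.075e-3/2.690e-3 = 0.39963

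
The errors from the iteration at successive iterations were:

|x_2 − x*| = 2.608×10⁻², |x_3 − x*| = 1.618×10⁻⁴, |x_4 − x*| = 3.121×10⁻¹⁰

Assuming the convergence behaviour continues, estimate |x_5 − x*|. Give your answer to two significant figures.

5.0e-25

First estimate the order: p ≈ ln(|x_4 − x*|/|x_3 − x*|) / ln(|x_3 − x*|/|x_2 − x*|) = ln(3.121×10⁻¹⁰/1.618×10⁻⁴)/ln(1.618×10⁻⁴/2.608×10⁻²) = ln(1.92892e-06)/ln(0.00620399) ≈ 2.5890.
Then |x_5 − x*| ≈ |x_4 − x*|·(|x_4 − x*|/|x_3 − x*|)^p = 3.121×10⁻¹⁰·(1.92892e-06)^2.5890 = 3.121×10⁻¹⁰·1.60206e-15 ≈ 5e-25.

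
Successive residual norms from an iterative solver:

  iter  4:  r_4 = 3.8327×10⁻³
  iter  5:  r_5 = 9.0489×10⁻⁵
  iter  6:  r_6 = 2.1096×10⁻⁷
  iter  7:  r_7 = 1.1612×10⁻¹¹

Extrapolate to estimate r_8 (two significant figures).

First estimate the order: p ≈ ln(r_7/r_6) / ln(r_6/r_5) = ln(1.1612×10⁻¹¹/2.1096×10⁻⁷)/ln(2.1096×10⁻⁷/9.0489×10⁻⁵) = ln(5.50436e-05)/ln(0.00233133) ≈ 1.6180.
Then r_8 ≈ r_7·(r_7/r_6)^p = 1.1612×10⁻¹¹·(5.50436e-05)^1.6180 = 1.1612×10⁻¹¹·1.2837e-07 ≈ 1.491e-18.

1.5e-18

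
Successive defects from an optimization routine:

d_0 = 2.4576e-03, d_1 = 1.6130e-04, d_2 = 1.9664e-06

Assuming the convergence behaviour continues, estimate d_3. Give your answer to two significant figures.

1.6e-9

First estimate the order: p ≈ ln(d_2/d_1) / ln(d_1/d_0) = ln(1.9664e-06/1.6130e-04)/ln(1.6130e-04/2.4576e-03) = ln(0.0121909)/ln(0.0656331) ≈ 1.6181.
Then d_3 ≈ d_2·(d_2/d_1)^p = 1.9664e-06·(0.0121909)^1.6181 = 1.9664e-06·0.000799861 ≈ 1.573e-09.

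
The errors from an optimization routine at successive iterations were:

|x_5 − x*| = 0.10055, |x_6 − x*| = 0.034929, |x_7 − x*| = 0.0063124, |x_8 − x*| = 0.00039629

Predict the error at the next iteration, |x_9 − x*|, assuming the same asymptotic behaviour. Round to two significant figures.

4.5e-6

First estimate the order: p ≈ ln(|x_8 − x*|/|x_7 − x*|) / ln(|x_7 − x*|/|x_6 − x*|) = ln(0.00039629/0.0063124)/ln(0.0063124/0.034929) = ln(0.0627796)/ln(0.180721) ≈ 1.6180.
Then |x_9 − x*| ≈ |x_8 − x*|·(|x_8 − x*|/|x_7 − x*|)^p = 0.00039629·(0.0627796)^1.6180 = 0.00039629·0.0113467 ≈ 4.497e-06.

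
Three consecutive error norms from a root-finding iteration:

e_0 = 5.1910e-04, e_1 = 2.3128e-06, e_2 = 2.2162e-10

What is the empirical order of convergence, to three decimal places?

p ≈ ln(e_2/e_1) / ln(e_1/e_0)
  = ln(2.2162e-10/2.3128e-06) / ln(2.3128e-06/5.1910e-04)
  = ln(9.58232e-05) / ln(0.0044554)
  = -9.253006 / -5.413638 ≈ 1.709203

1.709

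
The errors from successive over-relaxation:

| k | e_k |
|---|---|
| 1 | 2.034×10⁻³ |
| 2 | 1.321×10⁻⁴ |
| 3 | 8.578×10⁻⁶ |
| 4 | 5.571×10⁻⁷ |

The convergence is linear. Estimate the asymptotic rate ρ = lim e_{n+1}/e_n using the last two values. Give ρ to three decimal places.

ρ ≈ e_4/e_3 = 5.571×10⁻⁷/8.578×10⁻⁶ = 0.06495

0.065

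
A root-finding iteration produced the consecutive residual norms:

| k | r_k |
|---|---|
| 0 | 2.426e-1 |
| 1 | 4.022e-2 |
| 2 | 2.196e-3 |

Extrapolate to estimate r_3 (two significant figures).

First estimate the order: p ≈ ln(r_2/r_1) / ln(r_1/r_0) = ln(2.196e-3/4.022e-2)/ln(4.022e-2/2.426e-1) = ln(0.0545997)/ln(0.165787) ≈ 1.6181.
Then r_3 ≈ r_2·(r_2/r_1)^p = 2.196e-3·(0.0545997)^1.6181 = 2.196e-3·0.00904998 ≈ 1.987e-05.

2.0e-5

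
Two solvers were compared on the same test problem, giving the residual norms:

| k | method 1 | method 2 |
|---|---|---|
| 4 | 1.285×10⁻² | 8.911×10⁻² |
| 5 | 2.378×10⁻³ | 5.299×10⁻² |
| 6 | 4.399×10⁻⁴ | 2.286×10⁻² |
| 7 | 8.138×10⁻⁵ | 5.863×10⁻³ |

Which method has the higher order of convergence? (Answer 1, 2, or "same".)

Method 1: p ≈ ln(8.138×10⁻⁵/4.399×10⁻⁴)/ln(4.399×10⁻⁴/2.378×10⁻³) ≈ 1.00.
Method 2: p ≈ ln(5.863×10⁻³/2.286×10⁻²)/ln(2.286×10⁻²/5.299×10⁻²) ≈ 1.62.
Method 2 has the higher order (≈1.6 vs ≈1.0).

2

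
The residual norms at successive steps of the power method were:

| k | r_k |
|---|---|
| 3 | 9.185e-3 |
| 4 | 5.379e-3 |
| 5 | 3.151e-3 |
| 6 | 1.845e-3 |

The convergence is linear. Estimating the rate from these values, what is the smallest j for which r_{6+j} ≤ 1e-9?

Rate ρ ≈ r_6/r_5 = 1.845e-3/3.151e-3 = 0.5855.
After j more steps, r_{6+j} ≈ 1.845e-3·ρ^j; need ρ^j ≤ 1e-9/1.845e-3 = 5.42005e-07.
j ≥ ln(5.42005e-07)/ln(0.5855) = -14.4280/-0.53529 = 26.954.
So 27 more iterations are needed.

27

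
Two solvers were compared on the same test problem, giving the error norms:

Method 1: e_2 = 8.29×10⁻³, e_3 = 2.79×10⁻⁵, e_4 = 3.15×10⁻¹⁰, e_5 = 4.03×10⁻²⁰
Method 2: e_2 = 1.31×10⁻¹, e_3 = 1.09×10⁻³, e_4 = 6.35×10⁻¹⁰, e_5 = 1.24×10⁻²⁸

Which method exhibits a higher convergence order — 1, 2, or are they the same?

2

Method 1: p ≈ ln(4.03×10⁻²⁰/3.15×10⁻¹⁰)/ln(3.15×10⁻¹⁰/2.79×10⁻⁵) ≈ 2.00.
Method 2: p ≈ ln(1.24×10⁻²⁸/6.35×10⁻¹⁰)/ln(6.35×10⁻¹⁰/1.09×10⁻³) ≈ 3.00.
Method 2 has the higher order (≈3.0 vs ≈2.0).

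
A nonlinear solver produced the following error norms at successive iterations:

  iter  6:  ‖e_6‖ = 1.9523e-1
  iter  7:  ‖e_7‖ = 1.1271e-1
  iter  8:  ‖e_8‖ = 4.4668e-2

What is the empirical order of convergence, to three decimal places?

p ≈ ln(‖e_8‖/‖e_7‖) / ln(‖e_7‖/‖e_6‖)
  = ln(4.4668e-2/1.1271e-1) / ln(1.1271e-1/1.9523e-1)
  = ln(0.396309) / ln(0.577319)
  = -0.925561 / -0.549360 ≈ 1.684799

1.685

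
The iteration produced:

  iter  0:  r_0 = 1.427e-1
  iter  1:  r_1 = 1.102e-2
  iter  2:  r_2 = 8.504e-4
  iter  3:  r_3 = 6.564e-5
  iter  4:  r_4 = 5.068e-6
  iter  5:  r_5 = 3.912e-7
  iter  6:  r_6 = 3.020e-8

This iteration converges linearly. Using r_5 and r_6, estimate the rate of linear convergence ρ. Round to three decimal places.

ρ ≈ r_6/r_5 = 3.020e-8/3.912e-7 = 0.07720

0.077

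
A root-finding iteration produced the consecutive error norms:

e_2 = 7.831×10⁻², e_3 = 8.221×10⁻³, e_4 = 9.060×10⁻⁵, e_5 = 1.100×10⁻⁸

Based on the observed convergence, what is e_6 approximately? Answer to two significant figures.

First estimate the order: p ≈ ln(e_5/e_4) / ln(e_4/e_3) = ln(1.100×10⁻⁸/9.060×10⁻⁵)/ln(9.060×10⁻⁵/8.221×10⁻³) = ln(0.000121413)/ln(0.0110206) ≈ 2.0001.
Then e_6 ≈ e_5·(e_5/e_4)^p = 1.100×10⁻⁸·(0.000121413)^2.0001 = 1.100×10⁻⁸·1.47278e-08 ≈ 1.62e-16.

1.6e-16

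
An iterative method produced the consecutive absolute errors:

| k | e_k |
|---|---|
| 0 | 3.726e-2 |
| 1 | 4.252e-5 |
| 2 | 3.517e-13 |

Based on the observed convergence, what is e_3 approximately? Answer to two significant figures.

2.2e-35

First estimate the order: p ≈ ln(e_2/e_1) / ln(e_1/e_0) = ln(3.517e-13/4.252e-5)/ln(4.252e-5/3.726e-2) = ln(8.2714e-09)/ln(0.00114117) ≈ 2.7466.
Then e_3 ≈ e_2·(e_2/e_1)^p = 3.517e-13·(8.2714e-09)^2.7466 = 3.517e-13·6.32153e-23 ≈ 2.223e-35.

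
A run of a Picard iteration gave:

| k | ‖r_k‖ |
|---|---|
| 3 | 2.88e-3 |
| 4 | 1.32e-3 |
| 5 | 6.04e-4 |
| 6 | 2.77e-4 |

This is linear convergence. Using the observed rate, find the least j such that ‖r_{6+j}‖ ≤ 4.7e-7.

9

Rate ρ ≈ ‖r_6‖/‖r_5‖ = 2.77e-4/6.04e-4 = 0.4586.
After j more steps, ‖r_{6+j}‖ ≈ 2.77e-4·ρ^j; need ρ^j ≤ 4.7e-7/2.77e-4 = 0.00169675.
j ≥ ln(0.00169675)/ln(0.4586) = -6.3790/-0.77958 = 8.183.
So 9 more iterations are needed.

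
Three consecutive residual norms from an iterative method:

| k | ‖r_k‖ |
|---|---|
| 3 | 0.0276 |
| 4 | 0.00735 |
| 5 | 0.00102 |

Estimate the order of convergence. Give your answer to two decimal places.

p ≈ ln(‖r_5‖/‖r_4‖) / ln(‖r_4‖/‖r_3‖)
  = ln(0.00102/0.00735) / ln(0.00735/0.0276)
  = ln(0.138776) / ln(0.266304)
  = -1.97489 / -1.32312 ≈ 1.49260

1.49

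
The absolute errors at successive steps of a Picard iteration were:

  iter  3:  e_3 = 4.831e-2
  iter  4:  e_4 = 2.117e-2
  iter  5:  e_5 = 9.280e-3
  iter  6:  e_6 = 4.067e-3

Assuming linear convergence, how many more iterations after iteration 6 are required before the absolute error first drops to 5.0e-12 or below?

Rate ρ ≈ e_6/e_5 = 4.067e-3/9.280e-3 = 0.4383.
After j more steps, e_{6+j} ≈ 4.067e-3·ρ^j; need ρ^j ≤ 5.0e-12/4.067e-3 = 1.22941e-09.
j ≥ ln(1.22941e-09)/ln(0.4383) = -20.5167/-0.82485 = 24.873.
So 25 more iterations are needed.

25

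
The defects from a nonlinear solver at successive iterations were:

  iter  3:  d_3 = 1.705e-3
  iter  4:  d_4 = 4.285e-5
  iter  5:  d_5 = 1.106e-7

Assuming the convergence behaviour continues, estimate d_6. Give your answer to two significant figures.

First estimate the order: p ≈ ln(d_5/d_4) / ln(d_4/d_3) = ln(1.106e-7/4.285e-5)/ln(4.285e-5/1.705e-3) = ln(0.0025811)/ln(0.025132) ≈ 1.6179.
Then d_6 ≈ d_5·(d_5/d_4)^p = 1.106e-7·(0.0025811)^1.6179 = 1.106e-7·6.4947e-05 ≈ 7.183e-12.

7.2e-12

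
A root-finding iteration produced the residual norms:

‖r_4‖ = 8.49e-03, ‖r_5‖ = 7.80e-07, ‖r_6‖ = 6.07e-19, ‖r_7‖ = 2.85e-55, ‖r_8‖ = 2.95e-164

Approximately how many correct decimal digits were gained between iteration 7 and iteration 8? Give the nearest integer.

109

Digits gained ≈ log₁₀(‖r_7‖/‖r_8‖) = log₁₀(2.85e-55/2.95e-164) = log₁₀(9.66102e+108) ≈ 108.985.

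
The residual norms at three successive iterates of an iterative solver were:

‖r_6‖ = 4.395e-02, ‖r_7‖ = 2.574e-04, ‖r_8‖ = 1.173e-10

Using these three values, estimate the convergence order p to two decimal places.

p ≈ ln(‖r_8‖/‖r_7‖) / ln(‖r_7‖/‖r_6‖)
  = ln(1.173e-10/2.574e-04) / ln(2.574e-04/4.395e-02)
  = ln(4.55711e-07) / ln(0.00585666)
  = -14.60141 / -5.14018 ≈ 2.84064

2.84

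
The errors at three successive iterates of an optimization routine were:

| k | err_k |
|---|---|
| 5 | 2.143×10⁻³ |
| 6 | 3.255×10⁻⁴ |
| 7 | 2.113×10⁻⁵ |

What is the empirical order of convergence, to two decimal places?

p ≈ ln(err_7/err_6) / ln(err_6/err_5)
  = ln(2.113×10⁻⁵/3.255×10⁻⁴) / ln(3.255×10⁻⁴/2.143×10⁻³)
  = ln(0.0649155) / ln(0.15189)
  = -2.73467 / -1.88460 ≈ 1.45106

1.45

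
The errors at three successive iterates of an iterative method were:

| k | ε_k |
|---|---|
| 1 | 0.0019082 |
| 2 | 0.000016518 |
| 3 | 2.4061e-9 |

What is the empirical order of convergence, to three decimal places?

p ≈ ln(ε_3/ε_2) / ln(ε_2/ε_1)
  = ln(2.4061e-9/0.000016518) / ln(0.000016518/0.0019082)
  = ln(0.000145665) / ln(0.00865633)
  = -8.834201 / -4.749464 ≈ 1.860042

1.860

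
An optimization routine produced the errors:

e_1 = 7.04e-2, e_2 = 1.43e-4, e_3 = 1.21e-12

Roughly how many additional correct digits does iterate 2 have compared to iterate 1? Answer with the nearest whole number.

Digits gained ≈ log₁₀(e_1/e_2) = log₁₀(7.04e-2/1.43e-4) = log₁₀(492.308) ≈ 2.692.

3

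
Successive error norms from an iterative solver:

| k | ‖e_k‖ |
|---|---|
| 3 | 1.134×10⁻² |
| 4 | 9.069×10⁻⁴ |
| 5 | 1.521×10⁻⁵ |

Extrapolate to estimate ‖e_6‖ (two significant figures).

2.0e-8

First estimate the order: p ≈ ln(‖e_5‖/‖e_4‖) / ln(‖e_4‖/‖e_3‖) = ln(1.521×10⁻⁵/9.069×10⁻⁴)/ln(9.069×10⁻⁴/1.134×10⁻²) = ln(0.0167714)/ln(0.0799735) ≈ 1.6184.
Then ‖e_6‖ ≈ ‖e_5‖·(‖e_5‖/‖e_4‖)^p = 1.521×10⁻⁵·(0.0167714)^1.6184 = 1.521×10⁻⁵·0.00133858 ≈ 2.036e-08.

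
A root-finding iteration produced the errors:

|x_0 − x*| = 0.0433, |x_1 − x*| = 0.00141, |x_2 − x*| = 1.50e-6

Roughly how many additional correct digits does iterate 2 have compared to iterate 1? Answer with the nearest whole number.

Digits gained ≈ log₁₀(|x_1 − x*|/|x_2 − x*|) = log₁₀(0.00141/1.50e-6) = log₁₀(940) ≈ 2.973.

3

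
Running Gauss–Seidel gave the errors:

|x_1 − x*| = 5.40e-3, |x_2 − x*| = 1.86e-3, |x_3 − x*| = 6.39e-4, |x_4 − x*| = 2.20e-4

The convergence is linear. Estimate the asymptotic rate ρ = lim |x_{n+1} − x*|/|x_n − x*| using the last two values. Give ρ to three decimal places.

ρ ≈ |x_4 − x*|/|x_3 − x*| = 2.20e-4/6.39e-4 = 0.34429

0.344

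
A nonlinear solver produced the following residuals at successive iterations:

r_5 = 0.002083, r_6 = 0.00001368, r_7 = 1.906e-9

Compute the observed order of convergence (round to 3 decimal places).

1.767

p ≈ ln(r_7/r_6) / ln(r_6/r_5)
  = ln(1.906e-9/0.00001368) / ln(0.00001368/0.002083)
  = ln(0.000139327) / ln(0.00656745)
  = -8.878687 / -5.025630 ≈ 1.766681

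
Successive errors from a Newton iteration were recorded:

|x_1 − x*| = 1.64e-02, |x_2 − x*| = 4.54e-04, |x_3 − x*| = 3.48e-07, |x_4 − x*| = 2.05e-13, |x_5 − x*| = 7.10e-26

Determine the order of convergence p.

2

Consecutive ratios: |x_5 − x*|/|x_4 − x*| = 7.10e-26/2.05e-13 = 3.46341e-13, |x_4 − x*|/|x_3 − x*| = 2.05e-13/3.48e-07 = 5.8908e-07.
p ≈ ln(3.46341e-13)/ln(5.8908e-07) = -28.6914/-14.3447 ≈ 2.00.
So the convergence is quadratic (order 2).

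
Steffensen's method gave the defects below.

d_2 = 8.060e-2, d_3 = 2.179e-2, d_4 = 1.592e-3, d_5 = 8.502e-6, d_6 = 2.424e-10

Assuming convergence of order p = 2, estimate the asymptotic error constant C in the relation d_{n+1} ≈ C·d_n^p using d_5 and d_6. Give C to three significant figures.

3.35

C ≈ d_6 / d_5^2
  = 2.424e-10 / (8.502e-6)^2
  = 2.424e-10 / 7.2284e-11 ≈ 3.3534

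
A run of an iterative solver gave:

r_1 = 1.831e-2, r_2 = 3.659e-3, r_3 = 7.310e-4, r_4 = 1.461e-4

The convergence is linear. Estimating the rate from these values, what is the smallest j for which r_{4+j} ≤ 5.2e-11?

Rate ρ ≈ r_4/r_3 = 1.461e-4/7.310e-4 = 0.1999.
After j more steps, r_{4+j} ≈ 1.461e-4·ρ^j; need ρ^j ≤ 5.2e-11/1.461e-4 = 3.55921e-07.
j ≥ ln(3.55921e-07)/ln(0.1999) = -14.8486/-1.60994 = 9.223.
So 10 more iterations are needed.

10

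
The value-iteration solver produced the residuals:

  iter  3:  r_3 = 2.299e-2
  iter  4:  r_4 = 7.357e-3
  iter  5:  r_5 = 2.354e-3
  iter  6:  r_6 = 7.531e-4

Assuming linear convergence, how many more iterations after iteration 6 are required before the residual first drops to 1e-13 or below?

Rate ρ ≈ r_6/r_5 = 7.531e-4/2.354e-3 = 0.3199.
After j more steps, r_{6+j} ≈ 7.531e-4·ρ^j; need ρ^j ≤ 1e-13/7.531e-4 = 1.32784e-10.
j ≥ ln(1.32784e-10)/ln(0.3199) = -22.7423/-1.13975 = 19.954.
So 20 more iterations are needed.

20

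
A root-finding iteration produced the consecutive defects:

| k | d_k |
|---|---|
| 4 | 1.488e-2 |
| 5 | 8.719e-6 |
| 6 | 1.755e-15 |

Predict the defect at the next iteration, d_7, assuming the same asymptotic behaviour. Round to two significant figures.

1.4e-44

First estimate the order: p ≈ ln(d_6/d_5) / ln(d_5/d_4) = ln(1.755e-15/8.719e-6)/ln(8.719e-6/1.488e-2) = ln(2.01285e-10)/ln(0.000585954) ≈ 2.9999.
Then d_7 ≈ d_6·(d_6/d_5)^p = 1.755e-15·(2.01285e-10)^2.9999 = 1.755e-15·8.17342e-30 ≈ 1.434e-44.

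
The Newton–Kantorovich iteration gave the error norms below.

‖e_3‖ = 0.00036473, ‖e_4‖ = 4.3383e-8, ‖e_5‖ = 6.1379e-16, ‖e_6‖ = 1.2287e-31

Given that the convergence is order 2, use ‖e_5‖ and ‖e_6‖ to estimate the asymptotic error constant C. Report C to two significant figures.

C ≈ ‖e_6‖ / ‖e_5‖^2
  = 1.2287e-31 / (6.1379e-16)^2
  = 1.2287e-31 / 3.76738e-31 ≈ 0.32614

0.33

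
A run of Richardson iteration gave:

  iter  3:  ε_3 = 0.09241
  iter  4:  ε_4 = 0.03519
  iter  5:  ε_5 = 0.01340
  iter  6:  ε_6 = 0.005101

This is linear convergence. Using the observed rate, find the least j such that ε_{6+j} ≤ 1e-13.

Rate ρ ≈ ε_6/ε_5 = 0.005101/0.01340 = 0.3807.
After j more steps, ε_{6+j} ≈ 0.005101·ρ^j; need ρ^j ≤ 1e-13/0.005101 = 1.9604e-11.
j ≥ ln(1.9604e-11)/ln(0.3807) = -24.6553/-0.96574 = 25.530.
So 26 more iterations are needed.

26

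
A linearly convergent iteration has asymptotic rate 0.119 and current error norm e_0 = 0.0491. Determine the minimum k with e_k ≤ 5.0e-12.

11

After k steps, e_k ≈ 0.0491·0.119^k.
Need 0.119^k ≤ 5.0e-12/0.0491 = 1.01833e-10.
k ≥ ln(1.01833e-10)/ln(0.119) = -23.0077/-2.12863 = 10.809.
Smallest integer k = 11.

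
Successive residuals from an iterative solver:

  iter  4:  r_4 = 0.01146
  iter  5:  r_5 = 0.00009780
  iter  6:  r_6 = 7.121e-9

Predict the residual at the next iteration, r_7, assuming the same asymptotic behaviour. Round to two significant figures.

3.8e-17

First estimate the order: p ≈ ln(r_6/r_5) / ln(r_5/r_4) = ln(7.121e-9/0.00009780)/ln(0.00009780/0.01146) = ln(7.28119e-05)/ln(0.00853403) ≈ 2.0001.
Then r_7 ≈ r_6·(r_6/r_5)^p = 7.121e-9·(7.28119e-05)^2.0001 = 7.121e-9·5.29652e-09 ≈ 3.772e-17.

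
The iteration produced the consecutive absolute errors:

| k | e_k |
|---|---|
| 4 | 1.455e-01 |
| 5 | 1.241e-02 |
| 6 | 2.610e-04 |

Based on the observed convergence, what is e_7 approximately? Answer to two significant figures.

First estimate the order: p ≈ ln(e_6/e_5) / ln(e_5/e_4) = ln(2.610e-04/1.241e-02)/ln(1.241e-02/1.455e-01) = ln(0.0210314)/ln(0.0852921) ≈ 1.5687.
Then e_7 ≈ e_6·(e_6/e_5)^p = 2.610e-04·(0.0210314)^1.5687 = 2.610e-04·0.00233929 ≈ 6.106e-07.

6.1e-7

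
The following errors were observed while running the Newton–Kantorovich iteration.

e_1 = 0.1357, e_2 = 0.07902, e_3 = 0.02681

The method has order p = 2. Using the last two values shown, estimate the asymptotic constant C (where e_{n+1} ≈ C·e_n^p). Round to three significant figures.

C ≈ e_3 / e_2^2
  = 0.02681 / (0.07902)^2
  = 0.02681 / 0.00624416 ≈ 4.2936

4.29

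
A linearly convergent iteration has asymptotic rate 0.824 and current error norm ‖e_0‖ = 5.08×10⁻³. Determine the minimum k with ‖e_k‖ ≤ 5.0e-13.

120

After k steps, ‖e_k‖ ≈ 5.08×10⁻³·0.824^k.
Need 0.824^k ≤ 5.0e-13/5.08×10⁻³ = 9.84252e-11.
k ≥ ln(9.84252e-11)/ln(0.824) = -23.0417/-0.19358 = 119.029.
Smallest integer k = 120.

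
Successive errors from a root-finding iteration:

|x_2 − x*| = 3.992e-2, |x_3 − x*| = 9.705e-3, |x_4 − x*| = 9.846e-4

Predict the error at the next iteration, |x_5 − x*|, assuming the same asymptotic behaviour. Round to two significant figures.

First estimate the order: p ≈ ln(|x_4 − x*|/|x_3 − x*|) / ln(|x_3 − x*|/|x_2 − x*|) = ln(9.846e-4/9.705e-3)/ln(9.705e-3/3.992e-2) = ln(0.101453)/ln(0.243111) ≈ 1.6179.
Then |x_5 − x*| ≈ |x_4 − x*|·(|x_4 − x*|/|x_3 − x*|)^p = 9.846e-4·(0.101453)^1.6179 = 9.846e-4·0.0246738 ≈ 2.429e-05.

2.4e-5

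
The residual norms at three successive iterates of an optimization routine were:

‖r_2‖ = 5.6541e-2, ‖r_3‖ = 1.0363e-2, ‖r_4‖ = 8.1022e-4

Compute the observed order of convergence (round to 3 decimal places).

p ≈ ln(‖r_4‖/‖r_3‖) / ln(‖r_3‖/‖r_2‖)
  = ln(8.1022e-4/1.0363e-2) / ln(1.0363e-2/5.6541e-2)
  = ln(0.0781839) / ln(0.183283)
  = -2.548692 / -1.696724 ≈ 1.502125

1.502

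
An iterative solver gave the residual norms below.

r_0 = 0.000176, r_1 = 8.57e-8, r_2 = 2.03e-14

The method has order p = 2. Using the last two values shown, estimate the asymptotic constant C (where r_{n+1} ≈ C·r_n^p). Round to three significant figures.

C ≈ r_2 / r_1^2
  = 2.03e-14 / (8.57e-8)^2
  = 2.03e-14 / 7.34449e-15 ≈ 2.764

2.76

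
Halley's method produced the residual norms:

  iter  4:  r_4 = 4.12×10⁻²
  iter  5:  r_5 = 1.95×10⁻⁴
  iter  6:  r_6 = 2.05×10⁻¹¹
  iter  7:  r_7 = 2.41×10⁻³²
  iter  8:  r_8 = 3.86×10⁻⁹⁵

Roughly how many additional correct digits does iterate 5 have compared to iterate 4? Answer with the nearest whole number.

Digits gained ≈ log₁₀(r_4/r_5) = log₁₀(4.12×10⁻²/1.95×10⁻⁴) = log₁₀(211.282) ≈ 2.325.

2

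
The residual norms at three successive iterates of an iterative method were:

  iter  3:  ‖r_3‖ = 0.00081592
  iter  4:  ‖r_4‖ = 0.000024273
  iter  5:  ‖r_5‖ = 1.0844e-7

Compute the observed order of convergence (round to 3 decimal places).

p ≈ ln(‖r_5‖/‖r_4‖) / ln(‖r_4‖/‖r_3‖)
  = ln(1.0844e-7/0.000024273) / ln(0.000024273/0.00081592)
  = ln(0.00446752) / ln(0.0297492)
  = -5.410922 / -3.514953 ≈ 1.539401

1.539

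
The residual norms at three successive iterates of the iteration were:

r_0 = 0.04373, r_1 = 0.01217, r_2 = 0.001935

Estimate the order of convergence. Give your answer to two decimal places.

1.44

p ≈ ln(r_2/r_1) / ln(r_1/r_0)
  = ln(0.001935/0.01217) / ln(0.01217/0.04373)
  = ln(0.158998) / ln(0.278299)
  = -1.83886 / -1.27906 ≈ 1.43767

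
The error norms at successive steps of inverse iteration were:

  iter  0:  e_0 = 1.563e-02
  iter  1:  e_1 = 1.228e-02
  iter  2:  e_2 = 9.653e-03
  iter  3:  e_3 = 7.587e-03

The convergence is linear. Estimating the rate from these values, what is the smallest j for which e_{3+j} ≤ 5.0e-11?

79

Rate ρ ≈ e_3/e_2 = 7.587e-03/9.653e-03 = 0.7860.
After j more steps, e_{3+j} ≈ 7.587e-03·ρ^j; need ρ^j ≤ 5.0e-11/7.587e-03 = 6.59022e-09.
j ≥ ln(6.59022e-09)/ln(0.7860) = -18.8377/-0.24080 = 78.230.
So 79 more iterations are needed.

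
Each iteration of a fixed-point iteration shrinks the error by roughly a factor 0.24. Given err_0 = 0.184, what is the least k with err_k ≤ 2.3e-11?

After k steps, err_k ≈ 0.184·0.24^k.
Need 0.24^k ≤ 2.3e-11/0.184 = 1.25e-10.
k ≥ ln(1.25e-10)/ln(0.24) = -22.8027/-1.42712 = 15.978.
Smallest integer k = 16.

16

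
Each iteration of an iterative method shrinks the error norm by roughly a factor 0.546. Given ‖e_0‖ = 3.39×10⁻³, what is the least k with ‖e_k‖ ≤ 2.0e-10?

28

After k steps, ‖e_k‖ ≈ 3.39×10⁻³·0.546^k.
Need 0.546^k ≤ 2.0e-10/3.39×10⁻³ = 5.89971e-08.
k ≥ ln(5.89971e-08)/ln(0.546) = -16.6458/-0.60514 = 27.507.
Smallest integer k = 28.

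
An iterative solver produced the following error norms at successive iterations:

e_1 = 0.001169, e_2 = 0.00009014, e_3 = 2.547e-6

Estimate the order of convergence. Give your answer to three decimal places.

p ≈ ln(e_3/e_2) / ln(e_2/e_1)
  = ln(2.547e-6/0.00009014) / ln(0.00009014/0.001169)
  = ln(0.028256) / ln(0.0771086)
  = -3.566449 / -2.562540 ≈ 1.391763

1.392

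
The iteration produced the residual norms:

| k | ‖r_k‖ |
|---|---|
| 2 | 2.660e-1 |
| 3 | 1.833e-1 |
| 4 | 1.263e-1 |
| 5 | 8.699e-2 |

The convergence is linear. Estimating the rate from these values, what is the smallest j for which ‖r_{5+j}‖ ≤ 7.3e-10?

50

Rate ρ ≈ ‖r_5‖/‖r_4‖ = 8.699e-2/1.263e-1 = 0.6888.
After j more steps, ‖r_{5+j}‖ ≈ 8.699e-2·ρ^j; need ρ^j ≤ 7.3e-10/8.699e-2 = 8.39177e-09.
j ≥ ln(8.39177e-09)/ln(0.6888) = -18.5960/-0.37280 = 49.882.
So 50 more iterations are needed.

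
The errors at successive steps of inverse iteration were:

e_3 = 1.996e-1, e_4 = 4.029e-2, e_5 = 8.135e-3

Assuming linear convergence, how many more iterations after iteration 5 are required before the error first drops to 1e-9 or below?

Rate ρ ≈ e_5/e_4 = 8.135e-3/4.029e-2 = 0.2019.
After j more steps, e_{5+j} ≈ 8.135e-3·ρ^j; need ρ^j ≤ 1e-9/8.135e-3 = 1.22926e-07.
j ≥ ln(1.22926e-07)/ln(0.2019) = -15.9117/-1.59998 = 9.945.
So 10 more iterations are needed.

10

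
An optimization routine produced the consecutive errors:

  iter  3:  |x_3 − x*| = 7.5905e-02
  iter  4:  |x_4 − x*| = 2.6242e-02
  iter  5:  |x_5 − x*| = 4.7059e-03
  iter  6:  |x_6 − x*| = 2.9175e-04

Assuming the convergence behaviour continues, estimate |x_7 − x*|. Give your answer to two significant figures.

First estimate the order: p ≈ ln(|x_6 − x*|/|x_5 − x*|) / ln(|x_5 − x*|/|x_4 − x*|) = ln(2.9175e-04/4.7059e-03)/ln(4.7059e-03/2.6242e-02) = ln(0.0619966)/ln(0.179327) ≈ 1.6180.
Then |x_7 − x*| ≈ |x_6 − x*|·(|x_6 − x*|/|x_5 − x*|)^p = 2.9175e-04·(0.0619966)^1.6180 = 2.9175e-04·0.0111186 ≈ 3.244e-06.

3.2e-6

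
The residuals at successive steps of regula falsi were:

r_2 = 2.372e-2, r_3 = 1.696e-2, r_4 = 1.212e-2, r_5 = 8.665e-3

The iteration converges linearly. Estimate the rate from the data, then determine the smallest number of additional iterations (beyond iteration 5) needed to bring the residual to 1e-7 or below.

Rate ρ ≈ r_5/r_4 = 8.665e-3/1.212e-2 = 0.7149.
After j more steps, r_{5+j} ≈ 8.665e-3·ρ^j; need ρ^j ≤ 1e-7/8.665e-3 = 1.15407e-05.
j ≥ ln(1.15407e-05)/ln(0.7149) = -11.3696/-0.33561 = 33.877.
So 34 more iterations are needed.

34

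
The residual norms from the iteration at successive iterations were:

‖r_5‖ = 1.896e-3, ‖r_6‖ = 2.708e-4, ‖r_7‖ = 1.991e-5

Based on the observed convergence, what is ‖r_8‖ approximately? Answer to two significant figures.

First estimate the order: p ≈ ln(‖r_7‖/‖r_6‖) / ln(‖r_6‖/‖r_5‖) = ln(1.991e-5/2.708e-4)/ln(2.708e-4/1.896e-3) = ln(0.0735229)/ln(0.142827) ≈ 1.3412.
Then ‖r_8‖ ≈ ‖r_7‖·(‖r_7‖/‖r_6‖)^p = 1.991e-5·(0.0735229)^1.3412 = 1.991e-5·0.0301749 ≈ 6.008e-07.

6.0e-7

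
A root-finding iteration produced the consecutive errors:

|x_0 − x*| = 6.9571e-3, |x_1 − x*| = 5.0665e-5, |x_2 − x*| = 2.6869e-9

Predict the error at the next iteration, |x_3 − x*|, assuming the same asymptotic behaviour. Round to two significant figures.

7.6e-18

First estimate the order: p ≈ ln(|x_2 − x*|/|x_1 − x*|) / ln(|x_1 − x*|/|x_0 − x*|) = ln(2.6869e-9/5.0665e-5)/ln(5.0665e-5/6.9571e-3) = ln(5.30327e-05)/ln(0.00728249) ≈ 2.0000.
Then |x_3 − x*| ≈ |x_2 − x*|·(|x_2 − x*|/|x_1 − x*|)^p = 2.6869e-9·(5.30327e-05)^2.0000 = 2.6869e-9·2.81247e-09 ≈ 7.557e-18.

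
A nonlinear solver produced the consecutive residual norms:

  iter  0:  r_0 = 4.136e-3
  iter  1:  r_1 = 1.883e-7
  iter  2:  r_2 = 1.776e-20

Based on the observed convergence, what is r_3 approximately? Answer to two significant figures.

1.5e-59

First estimate the order: p ≈ ln(r_2/r_1) / ln(r_1/r_0) = ln(1.776e-20/1.883e-7)/ln(1.883e-7/4.136e-3) = ln(9.43176e-14)/ln(4.55271e-05) ≈ 3.0001.
Then r_3 ≈ r_2·(r_2/r_1)^p = 1.776e-20·(9.43176e-14)^3.0001 = 1.776e-20·8.36519e-40 ≈ 1.486e-59.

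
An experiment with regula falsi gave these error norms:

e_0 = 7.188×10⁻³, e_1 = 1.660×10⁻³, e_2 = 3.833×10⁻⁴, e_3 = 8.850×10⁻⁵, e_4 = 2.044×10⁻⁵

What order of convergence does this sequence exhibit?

Consecutive ratios: e_4/e_3 = 2.044×10⁻⁵/8.850×10⁻⁵ = 0.23096, e_3/e_2 = 8.850×10⁻⁵/3.833×10⁻⁴ = 0.23089.
p ≈ ln(0.23096)/ln(0.23089) = -1.4655/-1.4658 ≈ 1.00.
So the convergence is linear (order 1).

1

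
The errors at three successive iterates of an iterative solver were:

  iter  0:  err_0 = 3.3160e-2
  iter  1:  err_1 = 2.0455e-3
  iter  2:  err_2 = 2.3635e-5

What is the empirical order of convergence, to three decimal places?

p ≈ ln(err_2/err_1) / ln(err_1/err_0)
  = ln(2.3635e-5/2.0455e-3) / ln(2.0455e-3/3.3160e-2)
  = ln(0.0115546) / ln(0.0616858)
  = -4.460672 / -2.785702 ≈ 1.601274

1.601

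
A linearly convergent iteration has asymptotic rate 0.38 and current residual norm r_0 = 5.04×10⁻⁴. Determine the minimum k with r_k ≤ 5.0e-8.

After k steps, r_k ≈ 5.04×10⁻⁴·0.38^k.
Need 0.38^k ≤ 5.0e-8/5.04×10⁻⁴ = 9.92063e-05.
k ≥ ln(9.92063e-05)/ln(0.38) = -9.2183/-0.96758 = 9.527.
Smallest integer k = 10.

10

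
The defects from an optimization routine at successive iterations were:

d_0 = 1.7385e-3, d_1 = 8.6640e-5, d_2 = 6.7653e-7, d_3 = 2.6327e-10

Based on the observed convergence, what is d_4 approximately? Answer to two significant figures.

First estimate the order: p ≈ ln(d_3/d_2) / ln(d_2/d_1) = ln(2.6327e-10/6.7653e-7)/ln(6.7653e-7/8.6640e-5) = ln(0.000389148)/ln(0.00780852) ≈ 1.6180.
Then d_4 ≈ d_3·(d_3/d_2)^p = 2.6327e-10·(0.000389148)^1.6180 = 2.6327e-10·3.03953e-06 ≈ 8.002e-16.

8.0e-16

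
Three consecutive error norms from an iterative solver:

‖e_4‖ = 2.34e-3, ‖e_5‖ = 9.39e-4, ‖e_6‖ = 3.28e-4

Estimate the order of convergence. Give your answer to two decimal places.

1.15

p ≈ ln(‖e_6‖/‖e_5‖) / ln(‖e_5‖/‖e_4‖)
  = ln(3.28e-4/9.39e-4) / ln(9.39e-4/2.34e-3)
  = ln(0.349308) / ln(0.401282)
  = -1.05180 / -0.91309 ≈ 1.15191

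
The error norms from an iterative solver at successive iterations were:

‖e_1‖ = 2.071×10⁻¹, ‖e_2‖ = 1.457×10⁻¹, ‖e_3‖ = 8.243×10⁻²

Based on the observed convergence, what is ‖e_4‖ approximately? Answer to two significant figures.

3.3e-2

First estimate the order: p ≈ ln(‖e_3‖/‖e_2‖) / ln(‖e_2‖/‖e_1‖) = ln(8.243×10⁻²/1.457×10⁻¹)/ln(1.457×10⁻¹/2.071×10⁻¹) = ln(0.565752)/ln(0.703525) ≈ 1.6198.
Then ‖e_4‖ ≈ ‖e_3‖·(‖e_3‖/‖e_2‖)^p = 8.243×10⁻²·(0.565752)^1.6198 = 8.243×10⁻²·0.397469 ≈ 0.03276.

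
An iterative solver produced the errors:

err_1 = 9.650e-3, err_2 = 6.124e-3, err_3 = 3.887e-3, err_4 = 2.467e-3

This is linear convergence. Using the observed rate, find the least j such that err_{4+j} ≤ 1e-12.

Rate ρ ≈ err_4/err_3 = 2.467e-3/3.887e-3 = 0.6347.
After j more steps, err_{4+j} ≈ 2.467e-3·ρ^j; need ρ^j ≤ 1e-12/2.467e-3 = 4.05351e-10.
j ≥ ln(4.05351e-10)/ln(0.6347) = -21.6263/-0.45460 = 47.572.
So 48 more iterations are needed.

48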